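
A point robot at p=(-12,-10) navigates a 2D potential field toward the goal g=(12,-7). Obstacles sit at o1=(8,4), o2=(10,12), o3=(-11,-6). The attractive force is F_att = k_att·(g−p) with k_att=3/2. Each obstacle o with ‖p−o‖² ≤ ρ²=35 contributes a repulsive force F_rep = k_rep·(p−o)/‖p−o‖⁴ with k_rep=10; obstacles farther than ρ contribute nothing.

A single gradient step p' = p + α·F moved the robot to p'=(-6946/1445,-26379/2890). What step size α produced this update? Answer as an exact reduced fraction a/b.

F_att = 3/2·(g−p) = 3/2·(24,3) = (36.0000,4.5000)
o1: d²=596 > ρ²=35 → inactive
o2: d²=968 > ρ²=35 → inactive
o3: d²=17 ≤ ρ²=35; F_rep = 10·(-1,-4)/17² = (-0.0346,-0.1384)
F = F_att + ΣF_rep = (35.9654,4.3616)
Δp = p'−p = (7.1931,0.8723); α = Δx/Fx = (10394/1445) / (10394/289) = 1/5
check: Δy/Fy = (2521/2890) / (2521/578) = 1/5 ✓

α = 1/5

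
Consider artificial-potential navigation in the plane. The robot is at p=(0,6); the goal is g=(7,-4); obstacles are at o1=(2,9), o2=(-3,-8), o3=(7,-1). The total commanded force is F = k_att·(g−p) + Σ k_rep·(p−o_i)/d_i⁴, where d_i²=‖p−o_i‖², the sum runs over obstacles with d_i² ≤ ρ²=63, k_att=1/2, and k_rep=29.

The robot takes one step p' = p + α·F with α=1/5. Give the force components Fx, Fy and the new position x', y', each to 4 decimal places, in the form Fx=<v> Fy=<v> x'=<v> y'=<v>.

Fx=3.1568 Fy=-5.5148 x'=0.6314 y'=4.8970

F_att = 1/2·(g−p) = 1/2·(7,-10) = (3.5000,-5.0000)
o1: d²=13 ≤ ρ²=63; F_rep = 29·(-2,-3)/13² = (-0.3432,-0.5148)
o2: d²=205 > ρ²=63 → inactive
o3: d²=98 > ρ²=63 → inactive
F = F_att + ΣF_rep = (3.1568,-5.5148)
p' = p + 1/5·F = (0.6314,4.8970)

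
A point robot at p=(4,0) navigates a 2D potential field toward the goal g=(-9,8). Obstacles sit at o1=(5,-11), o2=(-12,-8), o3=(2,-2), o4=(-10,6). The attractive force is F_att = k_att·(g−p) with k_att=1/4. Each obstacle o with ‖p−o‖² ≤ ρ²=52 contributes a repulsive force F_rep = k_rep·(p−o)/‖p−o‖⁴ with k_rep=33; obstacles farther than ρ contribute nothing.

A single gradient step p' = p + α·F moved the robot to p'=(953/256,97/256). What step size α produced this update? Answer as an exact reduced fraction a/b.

α = 1/8

F_att = 1/4·(g−p) = 1/4·(-13,8) = (-3.2500,2.0000)
o1: d²=122 > ρ²=52 → inactive
o2: d²=320 > ρ²=52 → inactive
o3: d²=8 ≤ ρ²=52; F_rep = 33·(2,2)/8² = (1.0312,1.0312)
o4: d²=232 > ρ²=52 → inactive
F = F_att + ΣF_rep = (-2.2188,3.0312)
Δp = p'−p = (-0.2773,0.3789); α = Δx/Fx = (-71/256) / (-71/32) = 1/8
check: Δy/Fy = (97/256) / (97/32) = 1/8 ✓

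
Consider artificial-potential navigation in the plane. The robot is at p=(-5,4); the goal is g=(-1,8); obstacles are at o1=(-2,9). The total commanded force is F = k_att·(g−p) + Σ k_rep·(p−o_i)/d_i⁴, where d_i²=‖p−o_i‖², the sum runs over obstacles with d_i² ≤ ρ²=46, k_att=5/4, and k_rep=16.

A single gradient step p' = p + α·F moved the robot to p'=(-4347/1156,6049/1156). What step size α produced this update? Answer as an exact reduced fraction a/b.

F_att = 5/4·(g−p) = 5/4·(4,4) = (5.0000,5.0000)
o1: d²=34 ≤ ρ²=46; F_rep = 16·(-3,-5)/34² = (-0.0415,-0.0692)
F = F_att + ΣF_rep = (4.9585,4.9308)
Δp = p'−p = (1.2396,1.2327); α = Δx/Fx = (1433/1156) / (1433/289) = 1/4
check: Δy/Fy = (1425/1156) / (1425/289) = 1/4 ✓

α = 1/4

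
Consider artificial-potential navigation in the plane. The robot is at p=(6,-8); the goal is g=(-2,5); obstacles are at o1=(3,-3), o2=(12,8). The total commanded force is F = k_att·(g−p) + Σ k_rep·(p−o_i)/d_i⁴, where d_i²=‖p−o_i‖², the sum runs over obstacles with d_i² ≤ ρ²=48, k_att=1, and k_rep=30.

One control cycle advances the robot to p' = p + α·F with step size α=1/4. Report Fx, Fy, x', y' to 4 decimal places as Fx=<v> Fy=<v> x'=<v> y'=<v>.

Fx=-7.9221 Fy=12.8702 x'=4.0195 y'=-4.7824

F_att = 1·(g−p) = 1·(-8,13) = (-8.0000,13.0000)
o1: d²=34 ≤ ρ²=48; F_rep = 30·(3,-5)/34² = (0.0779,-0.1298)
o2: d²=292 > ρ²=48 → inactive
F = F_att + ΣF_rep = (-7.9221,12.8702)
p' = p + 1/4·F = (4.0195,-4.7824)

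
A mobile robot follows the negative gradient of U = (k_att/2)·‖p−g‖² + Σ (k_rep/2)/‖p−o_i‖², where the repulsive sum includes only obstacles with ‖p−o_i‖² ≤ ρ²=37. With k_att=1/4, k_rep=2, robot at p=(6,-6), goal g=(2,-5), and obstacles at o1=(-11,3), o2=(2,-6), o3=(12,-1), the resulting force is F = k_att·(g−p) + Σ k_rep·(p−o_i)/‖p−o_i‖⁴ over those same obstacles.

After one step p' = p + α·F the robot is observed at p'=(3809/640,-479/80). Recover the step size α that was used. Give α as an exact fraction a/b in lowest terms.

α = 1/20

F_att = 1/4·(g−p) = 1/4·(-4,1) = (-1.0000,0.2500)
o1: d²=370 > ρ²=37 → inactive
o2: d²=16 ≤ ρ²=37; F_rep = 2·(4,0)/16² = (0.0312,0.0000)
o3: d²=61 > ρ²=37 → inactive
F = F_att + ΣF_rep = (-0.9688,0.2500)
Δp = p'−p = (-0.0484,0.0125); α = Δx/Fx = (-31/640) / (-31/32) = 1/20
check: Δy/Fy = (1/80) / (1/4) = 1/20 ✓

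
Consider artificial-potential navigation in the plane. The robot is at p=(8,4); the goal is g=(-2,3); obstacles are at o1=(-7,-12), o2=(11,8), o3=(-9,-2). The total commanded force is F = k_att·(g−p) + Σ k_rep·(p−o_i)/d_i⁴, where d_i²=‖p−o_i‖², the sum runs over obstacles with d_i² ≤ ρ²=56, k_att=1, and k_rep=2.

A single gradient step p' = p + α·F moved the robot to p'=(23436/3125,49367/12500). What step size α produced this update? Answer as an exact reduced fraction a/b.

α = 1/20

F_att = 1·(g−p) = 1·(-10,-1) = (-10.0000,-1.0000)
o1: d²=481 > ρ²=56 → inactive
o2: d²=25 ≤ ρ²=56; F_rep = 2·(-3,-4)/25² = (-0.0096,-0.0128)
o3: d²=325 > ρ²=56 → inactive
F = F_att + ΣF_rep = (-10.0096,-1.0128)
Δp = p'−p = (-0.5005,-0.0506); α = Δx/Fx = (-1564/3125) / (-6256/625) = 1/20
check: Δy/Fy = (-633/12500) / (-633/625) = 1/20 ✓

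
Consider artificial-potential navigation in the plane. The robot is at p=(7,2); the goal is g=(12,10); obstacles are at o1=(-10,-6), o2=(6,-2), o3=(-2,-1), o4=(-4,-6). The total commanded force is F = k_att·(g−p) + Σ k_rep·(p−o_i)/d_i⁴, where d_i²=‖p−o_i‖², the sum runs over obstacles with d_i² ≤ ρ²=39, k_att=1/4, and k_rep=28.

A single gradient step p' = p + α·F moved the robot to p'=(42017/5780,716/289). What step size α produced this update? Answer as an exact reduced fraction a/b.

α = 1/5

F_att = 1/4·(g−p) = 1/4·(5,8) = (1.2500,2.0000)
o1: d²=353 > ρ²=39 → inactive
o2: d²=17 ≤ ρ²=39; F_rep = 28·(1,4)/17² = (0.0969,0.3875)
o3: d²=90 > ρ²=39 → inactive
o4: d²=185 > ρ²=39 → inactive
F = F_att + ΣF_rep = (1.3469,2.3875)
Δp = p'−p = (0.2694,0.4775); α = Δx/Fx = (1557/5780) / (1557/1156) = 1/5
check: Δy/Fy = (138/289) / (690/289) = 1/5 ✓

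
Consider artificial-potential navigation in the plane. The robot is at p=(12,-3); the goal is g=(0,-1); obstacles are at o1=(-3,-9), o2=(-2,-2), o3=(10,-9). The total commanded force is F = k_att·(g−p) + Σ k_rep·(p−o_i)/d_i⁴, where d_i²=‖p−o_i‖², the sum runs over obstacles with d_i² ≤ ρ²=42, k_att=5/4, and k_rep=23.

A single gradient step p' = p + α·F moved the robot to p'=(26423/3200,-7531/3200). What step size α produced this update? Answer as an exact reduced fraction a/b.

α = 1/4

F_att = 5/4·(g−p) = 5/4·(-12,2) = (-15.0000,2.5000)
o1: d²=261 > ρ²=42 → inactive
o2: d²=197 > ρ²=42 → inactive
o3: d²=40 ≤ ρ²=42; F_rep = 23·(2,6)/40² = (0.0288,0.0862)
F = F_att + ΣF_rep = (-14.9712,2.5863)
Δp = p'−p = (-3.7428,0.6466); α = Δx/Fx = (-11977/3200) / (-11977/800) = 1/4
check: Δy/Fy = (2069/3200) / (2069/800) = 1/4 ✓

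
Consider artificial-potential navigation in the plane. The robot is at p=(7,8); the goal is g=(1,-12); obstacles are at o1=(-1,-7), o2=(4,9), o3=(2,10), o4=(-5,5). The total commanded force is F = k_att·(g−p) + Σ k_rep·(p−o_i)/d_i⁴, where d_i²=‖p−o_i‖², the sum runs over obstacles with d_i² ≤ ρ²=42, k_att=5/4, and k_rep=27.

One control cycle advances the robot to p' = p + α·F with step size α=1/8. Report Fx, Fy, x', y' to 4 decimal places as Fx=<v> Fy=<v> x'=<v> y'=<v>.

F_att = 5/4·(g−p) = 5/4·(-6,-20) = (-7.5000,-25.0000)
o1: d²=289 > ρ²=42 → inactive
o2: d²=10 ≤ ρ²=42; F_rep = 27·(3,-1)/10² = (0.8100,-0.2700)
o3: d²=29 ≤ ρ²=42; F_rep = 27·(5,-2)/29² = (0.1605,-0.0642)
o4: d²=153 > ρ²=42 → inactive
F = F_att + ΣF_rep = (-6.5295,-25.3342)
p' = p + 1/8·F = (6.1838,4.8332)

Fx=-6.5295 Fy=-25.3342 x'=6.1838 y'=4.8332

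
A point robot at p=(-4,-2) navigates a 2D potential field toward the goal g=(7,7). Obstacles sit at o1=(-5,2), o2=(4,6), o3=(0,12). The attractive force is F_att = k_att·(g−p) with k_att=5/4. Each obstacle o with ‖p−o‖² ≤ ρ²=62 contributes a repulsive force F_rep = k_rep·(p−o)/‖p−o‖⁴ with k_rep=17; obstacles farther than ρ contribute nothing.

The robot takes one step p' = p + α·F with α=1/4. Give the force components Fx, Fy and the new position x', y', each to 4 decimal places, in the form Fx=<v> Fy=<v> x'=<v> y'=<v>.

Fx=13.8088 Fy=11.0147 x'=-0.5478 y'=0.7537

F_att = 5/4·(g−p) = 5/4·(11,9) = (13.7500,11.2500)
o1: d²=17 ≤ ρ²=62; F_rep = 17·(1,-4)/17² = (0.0588,-0.2353)
o2: d²=128 > ρ²=62 → inactive
o3: d²=212 > ρ²=62 → inactive
F = F_att + ΣF_rep = (13.8088,11.0147)
p' = p + 1/4·F = (-0.5478,0.7537)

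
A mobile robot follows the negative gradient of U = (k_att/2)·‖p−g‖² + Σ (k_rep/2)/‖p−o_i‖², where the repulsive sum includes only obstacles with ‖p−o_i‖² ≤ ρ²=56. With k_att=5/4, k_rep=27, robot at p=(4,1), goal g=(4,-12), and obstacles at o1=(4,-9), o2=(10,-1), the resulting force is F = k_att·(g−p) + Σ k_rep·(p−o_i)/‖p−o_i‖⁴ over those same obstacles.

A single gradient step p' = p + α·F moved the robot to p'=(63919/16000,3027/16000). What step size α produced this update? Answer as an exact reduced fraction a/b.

α = 1/20

F_att = 5/4·(g−p) = 5/4·(0,-13) = (0.0000,-16.2500)
o1: d²=100 > ρ²=56 → inactive
o2: d²=40 ≤ ρ²=56; F_rep = 27·(-6,2)/40² = (-0.1013,0.0338)
F = F_att + ΣF_rep = (-0.1013,-16.2162)
Δp = p'−p = (-0.0051,-0.8108); α = Δx/Fx = (-81/16000) / (-81/800) = 1/20
check: Δy/Fy = (-12973/16000) / (-12973/800) = 1/20 ✓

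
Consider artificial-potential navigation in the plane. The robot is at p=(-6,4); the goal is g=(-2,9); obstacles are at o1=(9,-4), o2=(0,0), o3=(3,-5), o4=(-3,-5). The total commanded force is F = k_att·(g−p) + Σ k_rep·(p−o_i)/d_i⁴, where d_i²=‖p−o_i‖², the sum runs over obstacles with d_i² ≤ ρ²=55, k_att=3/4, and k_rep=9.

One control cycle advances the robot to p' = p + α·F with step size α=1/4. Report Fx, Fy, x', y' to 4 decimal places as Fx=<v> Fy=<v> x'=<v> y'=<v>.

F_att = 3/4·(g−p) = 3/4·(4,5) = (3.0000,3.7500)
o1: d²=289 > ρ²=55 → inactive
o2: d²=52 ≤ ρ²=55; F_rep = 9·(-6,4)/52² = (-0.0200,0.0133)
o3: d²=162 > ρ²=55 → inactive
o4: d²=90 > ρ²=55 → inactive
F = F_att + ΣF_rep = (2.9800,3.7633)
p' = p + 1/4·F = (-5.2550,4.9408)

Fx=2.9800 Fy=3.7633 x'=-5.2550 y'=4.9408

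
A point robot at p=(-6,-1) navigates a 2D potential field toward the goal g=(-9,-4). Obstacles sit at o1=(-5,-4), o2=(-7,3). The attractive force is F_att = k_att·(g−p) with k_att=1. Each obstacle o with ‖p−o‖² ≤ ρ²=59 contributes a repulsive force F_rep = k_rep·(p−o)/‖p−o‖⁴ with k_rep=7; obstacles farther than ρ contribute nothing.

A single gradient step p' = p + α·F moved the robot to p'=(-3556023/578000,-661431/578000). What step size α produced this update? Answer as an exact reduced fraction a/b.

α = 1/20

F_att = 1·(g−p) = 1·(-3,-3) = (-3.0000,-3.0000)
o1: d²=10 ≤ ρ²=59; F_rep = 7·(-1,3)/10² = (-0.0700,0.2100)
o2: d²=17 ≤ ρ²=59; F_rep = 7·(1,-4)/17² = (0.0242,-0.0969)
F = F_att + ΣF_rep = (-3.0458,-2.8869)
Δp = p'−p = (-0.1523,-0.1443); α = Δx/Fx = (-88023/578000) / (-88023/28900) = 1/20
check: Δy/Fy = (-83431/578000) / (-83431/28900) = 1/20 ✓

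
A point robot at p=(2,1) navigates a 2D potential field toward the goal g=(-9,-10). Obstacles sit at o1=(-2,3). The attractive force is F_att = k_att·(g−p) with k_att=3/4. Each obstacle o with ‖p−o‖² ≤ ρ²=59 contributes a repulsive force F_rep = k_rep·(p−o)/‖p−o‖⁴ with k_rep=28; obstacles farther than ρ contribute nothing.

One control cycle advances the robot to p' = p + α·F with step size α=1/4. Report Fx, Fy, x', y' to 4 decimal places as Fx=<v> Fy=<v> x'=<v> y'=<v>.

Fx=-7.9700 Fy=-8.3900 x'=0.0075 y'=-1.0975

F_att = 3/4·(g−p) = 3/4·(-11,-11) = (-8.2500,-8.2500)
o1: d²=20 ≤ ρ²=59; F_rep = 28·(4,-2)/20² = (0.2800,-0.1400)
F = F_att + ΣF_rep = (-7.9700,-8.3900)
p' = p + 1/4·F = (0.0075,-1.0975)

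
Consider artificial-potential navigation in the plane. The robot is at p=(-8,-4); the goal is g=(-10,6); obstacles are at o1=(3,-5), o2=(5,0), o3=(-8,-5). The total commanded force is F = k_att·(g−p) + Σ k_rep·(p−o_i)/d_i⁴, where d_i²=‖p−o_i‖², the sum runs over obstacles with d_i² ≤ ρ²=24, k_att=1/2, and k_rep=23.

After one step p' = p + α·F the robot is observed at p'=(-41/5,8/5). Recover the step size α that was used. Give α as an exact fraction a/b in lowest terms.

α = 1/5

F_att = 1/2·(g−p) = 1/2·(-2,10) = (-1.0000,5.0000)
o1: d²=122 > ρ²=24 → inactive
o2: d²=185 > ρ²=24 → inactive
o3: d²=1 ≤ ρ²=24; F_rep = 23·(0,1)/1² = (0.0000,23.0000)
F = F_att + ΣF_rep = (-1.0000,28.0000)
Δp = p'−p = (-0.2000,5.6000); α = Δx/Fx = (-1/5) / (-1) = 1/5
check: Δy/Fy = (28/5) / (28) = 1/5 ✓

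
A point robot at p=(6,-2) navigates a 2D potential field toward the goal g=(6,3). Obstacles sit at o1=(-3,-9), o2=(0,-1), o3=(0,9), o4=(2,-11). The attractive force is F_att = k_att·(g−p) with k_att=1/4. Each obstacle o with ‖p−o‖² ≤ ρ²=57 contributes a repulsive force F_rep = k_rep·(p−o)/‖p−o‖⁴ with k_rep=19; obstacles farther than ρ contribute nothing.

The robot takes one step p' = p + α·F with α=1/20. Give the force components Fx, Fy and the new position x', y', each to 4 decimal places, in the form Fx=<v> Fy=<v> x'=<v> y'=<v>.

Fx=0.0833 Fy=1.2361 x'=6.0042 y'=-1.9382

F_att = 1/4·(g−p) = 1/4·(0,5) = (0.0000,1.2500)
o1: d²=130 > ρ²=57 → inactive
o2: d²=37 ≤ ρ²=57; F_rep = 19·(6,-1)/37² = (0.0833,-0.0139)
o3: d²=157 > ρ²=57 → inactive
o4: d²=97 > ρ²=57 → inactive
F = F_att + ΣF_rep = (0.0833,1.2361)
p' = p + 1/20·F = (6.0042,-1.9382)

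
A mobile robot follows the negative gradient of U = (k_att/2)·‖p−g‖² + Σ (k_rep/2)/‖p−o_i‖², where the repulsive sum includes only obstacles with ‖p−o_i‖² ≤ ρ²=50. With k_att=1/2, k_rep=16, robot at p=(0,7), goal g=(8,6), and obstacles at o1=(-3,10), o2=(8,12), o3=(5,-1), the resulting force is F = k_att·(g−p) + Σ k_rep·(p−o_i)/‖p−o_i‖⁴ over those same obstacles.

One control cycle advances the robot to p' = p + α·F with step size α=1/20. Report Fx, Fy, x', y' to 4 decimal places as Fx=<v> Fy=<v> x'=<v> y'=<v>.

F_att = 1/2·(g−p) = 1/2·(8,-1) = (4.0000,-0.5000)
o1: d²=18 ≤ ρ²=50; F_rep = 16·(3,-3)/18² = (0.1481,-0.1481)
o2: d²=89 > ρ²=50 → inactive
o3: d²=89 > ρ²=50 → inactive
F = F_att + ΣF_rep = (4.1481,-0.6481)
p' = p + 1/20·F = (0.2074,6.9676)

Fx=4.1481 Fy=-0.6481 x'=0.2074 y'=6.9676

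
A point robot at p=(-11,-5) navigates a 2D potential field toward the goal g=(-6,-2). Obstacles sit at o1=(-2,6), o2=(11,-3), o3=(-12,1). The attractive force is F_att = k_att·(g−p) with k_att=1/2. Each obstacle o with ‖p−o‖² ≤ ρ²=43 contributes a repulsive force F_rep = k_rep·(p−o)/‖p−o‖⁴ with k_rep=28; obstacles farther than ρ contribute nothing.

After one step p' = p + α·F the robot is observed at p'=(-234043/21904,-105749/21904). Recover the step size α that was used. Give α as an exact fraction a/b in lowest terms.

α = 1/8

F_att = 1/2·(g−p) = 1/2·(5,3) = (2.5000,1.5000)
o1: d²=202 > ρ²=43 → inactive
o2: d²=488 > ρ²=43 → inactive
o3: d²=37 ≤ ρ²=43; F_rep = 28·(1,-6)/37² = (0.0205,-0.1227)
F = F_att + ΣF_rep = (2.5205,1.3773)
Δp = p'−p = (0.3151,0.1722); α = Δx/Fx = (6901/21904) / (6901/2738) = 1/8
check: Δy/Fy = (3771/21904) / (3771/2738) = 1/8 ✓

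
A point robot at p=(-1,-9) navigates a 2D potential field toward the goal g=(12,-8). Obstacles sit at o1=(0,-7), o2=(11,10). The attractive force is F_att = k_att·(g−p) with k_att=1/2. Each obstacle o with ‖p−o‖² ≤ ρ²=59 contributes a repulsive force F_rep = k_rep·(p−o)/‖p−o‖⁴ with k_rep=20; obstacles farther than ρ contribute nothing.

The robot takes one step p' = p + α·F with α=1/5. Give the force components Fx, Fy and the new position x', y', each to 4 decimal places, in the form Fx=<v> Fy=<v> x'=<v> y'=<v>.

F_att = 1/2·(g−p) = 1/2·(13,1) = (6.5000,0.5000)
o1: d²=5 ≤ ρ²=59; F_rep = 20·(-1,-2)/5² = (-0.8000,-1.6000)
o2: d²=505 > ρ²=59 → inactive
F = F_att + ΣF_rep = (5.7000,-1.1000)
p' = p + 1/5·F = (0.1400,-9.2200)

Fx=5.7000 Fy=-1.1000 x'=0.1400 y'=-9.2200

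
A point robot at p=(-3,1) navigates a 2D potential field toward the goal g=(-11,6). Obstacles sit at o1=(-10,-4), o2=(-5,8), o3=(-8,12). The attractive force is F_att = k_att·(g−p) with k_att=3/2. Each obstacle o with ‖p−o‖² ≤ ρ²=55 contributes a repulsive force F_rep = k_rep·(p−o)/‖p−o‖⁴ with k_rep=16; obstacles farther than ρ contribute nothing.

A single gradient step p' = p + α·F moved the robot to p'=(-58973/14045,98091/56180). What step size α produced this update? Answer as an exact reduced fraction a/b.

F_att = 3/2·(g−p) = 3/2·(-8,5) = (-12.0000,7.5000)
o1: d²=74 > ρ²=55 → inactive
o2: d²=53 ≤ ρ²=55; F_rep = 16·(2,-7)/53² = (0.0114,-0.0399)
o3: d²=146 > ρ²=55 → inactive
F = F_att + ΣF_rep = (-11.9886,7.4601)
Δp = p'−p = (-1.1989,0.7460); α = Δx/Fx = (-16838/14045) / (-33676/2809) = 1/10
check: Δy/Fy = (41911/56180) / (41911/5618) = 1/10 ✓

α = 1/10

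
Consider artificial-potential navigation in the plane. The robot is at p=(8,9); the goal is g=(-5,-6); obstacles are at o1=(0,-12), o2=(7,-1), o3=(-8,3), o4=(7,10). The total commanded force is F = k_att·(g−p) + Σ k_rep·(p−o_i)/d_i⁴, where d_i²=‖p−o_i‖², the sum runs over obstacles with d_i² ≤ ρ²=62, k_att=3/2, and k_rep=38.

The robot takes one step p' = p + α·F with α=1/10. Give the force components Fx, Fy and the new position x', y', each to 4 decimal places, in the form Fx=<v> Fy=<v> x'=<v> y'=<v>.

F_att = 3/2·(g−p) = 3/2·(-13,-15) = (-19.5000,-22.5000)
o1: d²=505 > ρ²=62 → inactive
o2: d²=101 > ρ²=62 → inactive
o3: d²=292 > ρ²=62 → inactive
o4: d²=2 ≤ ρ²=62; F_rep = 38·(1,-1)/2² = (9.5000,-9.5000)
F = F_att + ΣF_rep = (-10.0000,-32.0000)
p' = p + 1/10·F = (7.0000,5.8000)

Fx=-10.0000 Fy=-32.0000 x'=7.0000 y'=5.8000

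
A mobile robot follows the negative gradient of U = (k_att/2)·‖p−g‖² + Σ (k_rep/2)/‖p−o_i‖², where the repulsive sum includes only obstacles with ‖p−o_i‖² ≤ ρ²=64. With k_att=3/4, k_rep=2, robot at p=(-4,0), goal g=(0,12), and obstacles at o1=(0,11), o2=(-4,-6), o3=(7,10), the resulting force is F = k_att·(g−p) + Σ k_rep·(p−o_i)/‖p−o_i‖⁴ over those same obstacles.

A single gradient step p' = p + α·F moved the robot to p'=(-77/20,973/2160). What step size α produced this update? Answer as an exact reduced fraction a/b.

α = 1/20

F_att = 3/4·(g−p) = 3/4·(4,12) = (3.0000,9.0000)
o1: d²=137 > ρ²=64 → inactive
o2: d²=36 ≤ ρ²=64; F_rep = 2·(0,6)/36² = (0.0000,0.0093)
o3: d²=221 > ρ²=64 → inactive
F = F_att + ΣF_rep = (3.0000,9.0093)
Δp = p'−p = (0.1500,0.4505); α = Δx/Fx = (3/20) / (3) = 1/20
check: Δy/Fy = (973/2160) / (973/108) = 1/20 ✓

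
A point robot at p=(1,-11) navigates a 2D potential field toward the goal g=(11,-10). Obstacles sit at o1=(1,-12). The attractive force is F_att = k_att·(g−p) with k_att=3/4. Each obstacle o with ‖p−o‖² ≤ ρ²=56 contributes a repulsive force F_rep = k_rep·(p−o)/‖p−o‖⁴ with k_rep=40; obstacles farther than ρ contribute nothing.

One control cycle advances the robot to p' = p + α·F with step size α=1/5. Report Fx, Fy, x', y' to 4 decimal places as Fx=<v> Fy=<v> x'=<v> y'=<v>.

F_att = 3/4·(g−p) = 3/4·(10,1) = (7.5000,0.7500)
o1: d²=1 ≤ ρ²=56; F_rep = 40·(0,1)/1² = (0.0000,40.0000)
F = F_att + ΣF_rep = (7.5000,40.7500)
p' = p + 1/5·F = (2.5000,-2.8500)

Fx=7.5000 Fy=40.7500 x'=2.5000 y'=-2.8500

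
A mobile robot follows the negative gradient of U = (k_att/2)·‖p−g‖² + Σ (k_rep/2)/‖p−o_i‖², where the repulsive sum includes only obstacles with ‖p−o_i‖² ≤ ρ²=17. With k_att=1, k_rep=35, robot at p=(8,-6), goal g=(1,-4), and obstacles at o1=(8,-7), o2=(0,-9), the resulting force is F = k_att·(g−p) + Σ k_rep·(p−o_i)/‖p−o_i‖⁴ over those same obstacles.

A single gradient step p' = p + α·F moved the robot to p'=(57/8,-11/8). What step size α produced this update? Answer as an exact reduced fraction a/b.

α = 1/8

F_att = 1·(g−p) = 1·(-7,2) = (-7.0000,2.0000)
o1: d²=1 ≤ ρ²=17; F_rep = 35·(0,1)/1² = (0.0000,35.0000)
o2: d²=73 > ρ²=17 → inactive
F = F_att + ΣF_rep = (-7.0000,37.0000)
Δp = p'−p = (-0.8750,4.6250); α = Δx/Fx = (-7/8) / (-7) = 1/8
check: Δy/Fy = (37/8) / (37) = 1/8 ✓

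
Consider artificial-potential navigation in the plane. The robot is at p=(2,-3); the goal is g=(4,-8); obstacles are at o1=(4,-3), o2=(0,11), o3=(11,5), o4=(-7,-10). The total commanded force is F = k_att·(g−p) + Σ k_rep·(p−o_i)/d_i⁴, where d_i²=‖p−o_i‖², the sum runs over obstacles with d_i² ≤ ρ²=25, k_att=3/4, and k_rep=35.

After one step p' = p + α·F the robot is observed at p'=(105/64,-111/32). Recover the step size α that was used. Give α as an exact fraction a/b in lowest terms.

F_att = 3/4·(g−p) = 3/4·(2,-5) = (1.5000,-3.7500)
o1: d²=4 ≤ ρ²=25; F_rep = 35·(-2,0)/4² = (-4.3750,0.0000)
o2: d²=200 > ρ²=25 → inactive
o3: d²=145 > ρ²=25 → inactive
o4: d²=130 > ρ²=25 → inactive
F = F_att + ΣF_rep = (-2.8750,-3.7500)
Δp = p'−p = (-0.3594,-0.4688); α = Δx/Fx = (-23/64) / (-23/8) = 1/8
check: Δy/Fy = (-15/32) / (-15/4) = 1/8 ✓

α = 1/8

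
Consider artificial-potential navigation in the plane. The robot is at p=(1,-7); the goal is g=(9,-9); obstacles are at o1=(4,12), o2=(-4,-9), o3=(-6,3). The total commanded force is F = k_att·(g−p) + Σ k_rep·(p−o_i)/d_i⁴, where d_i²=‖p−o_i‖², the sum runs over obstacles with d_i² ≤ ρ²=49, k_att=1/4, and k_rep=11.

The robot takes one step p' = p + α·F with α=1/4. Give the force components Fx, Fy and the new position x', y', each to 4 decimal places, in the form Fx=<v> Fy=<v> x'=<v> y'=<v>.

F_att = 1/4·(g−p) = 1/4·(8,-2) = (2.0000,-0.5000)
o1: d²=370 > ρ²=49 → inactive
o2: d²=29 ≤ ρ²=49; F_rep = 11·(5,2)/29² = (0.0654,0.0262)
o3: d²=149 > ρ²=49 → inactive
F = F_att + ΣF_rep = (2.0654,-0.4738)
p' = p + 1/4·F = (1.5163,-7.1185)

Fx=2.0654 Fy=-0.4738 x'=1.5163 y'=-7.1185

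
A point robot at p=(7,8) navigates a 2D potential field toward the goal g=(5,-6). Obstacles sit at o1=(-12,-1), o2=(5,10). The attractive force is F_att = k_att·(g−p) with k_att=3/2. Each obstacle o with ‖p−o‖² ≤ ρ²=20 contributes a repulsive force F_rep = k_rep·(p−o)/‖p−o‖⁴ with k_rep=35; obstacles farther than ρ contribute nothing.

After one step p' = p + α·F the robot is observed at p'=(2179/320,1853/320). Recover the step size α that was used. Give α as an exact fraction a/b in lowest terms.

α = 1/10

F_att = 3/2·(g−p) = 3/2·(-2,-14) = (-3.0000,-21.0000)
o1: d²=442 > ρ²=20 → inactive
o2: d²=8 ≤ ρ²=20; F_rep = 35·(2,-2)/8² = (1.0938,-1.0938)
F = F_att + ΣF_rep = (-1.9062,-22.0938)
Δp = p'−p = (-0.1906,-2.2094); α = Δx/Fx = (-61/320) / (-61/32) = 1/10
check: Δy/Fy = (-707/320) / (-707/32) = 1/10 ✓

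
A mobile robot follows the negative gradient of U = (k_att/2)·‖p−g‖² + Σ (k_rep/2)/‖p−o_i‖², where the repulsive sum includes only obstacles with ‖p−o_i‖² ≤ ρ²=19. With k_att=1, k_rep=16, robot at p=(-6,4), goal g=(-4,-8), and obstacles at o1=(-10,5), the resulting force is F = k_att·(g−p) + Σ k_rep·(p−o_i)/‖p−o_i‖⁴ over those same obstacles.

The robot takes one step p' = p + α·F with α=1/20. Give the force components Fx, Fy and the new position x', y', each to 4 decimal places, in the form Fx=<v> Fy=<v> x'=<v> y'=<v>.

Fx=2.2215 Fy=-12.0554 x'=-5.8889 y'=3.3972

F_att = 1·(g−p) = 1·(2,-12) = (2.0000,-12.0000)
o1: d²=17 ≤ ρ²=19; F_rep = 16·(4,-1)/17² = (0.2215,-0.0554)
F = F_att + ΣF_rep = (2.2215,-12.0554)
p' = p + 1/20·F = (-5.8889,3.3972)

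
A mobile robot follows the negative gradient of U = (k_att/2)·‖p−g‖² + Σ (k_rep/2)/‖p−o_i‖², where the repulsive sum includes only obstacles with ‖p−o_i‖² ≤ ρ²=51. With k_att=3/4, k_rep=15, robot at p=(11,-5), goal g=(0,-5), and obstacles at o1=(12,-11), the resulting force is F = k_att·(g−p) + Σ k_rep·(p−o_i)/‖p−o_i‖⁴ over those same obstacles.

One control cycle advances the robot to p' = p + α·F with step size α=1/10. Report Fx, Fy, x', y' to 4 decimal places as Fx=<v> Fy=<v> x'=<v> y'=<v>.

F_att = 3/4·(g−p) = 3/4·(-11,0) = (-8.2500,0.0000)
o1: d²=37 ≤ ρ²=51; F_rep = 15·(-1,6)/37² = (-0.0110,0.0657)
F = F_att + ΣF_rep = (-8.2610,0.0657)
p' = p + 1/10·F = (10.1739,-4.9934)

Fx=-8.2610 Fy=0.0657 x'=10.1739 y'=-4.9934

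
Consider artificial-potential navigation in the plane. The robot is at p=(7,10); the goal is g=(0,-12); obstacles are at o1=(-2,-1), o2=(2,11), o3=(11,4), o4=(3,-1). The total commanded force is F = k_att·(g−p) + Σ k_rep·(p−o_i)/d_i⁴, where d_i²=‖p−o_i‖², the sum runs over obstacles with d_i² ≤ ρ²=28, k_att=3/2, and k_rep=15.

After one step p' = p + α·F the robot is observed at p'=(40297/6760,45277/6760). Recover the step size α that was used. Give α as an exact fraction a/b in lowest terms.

α = 1/10

F_att = 3/2·(g−p) = 3/2·(-7,-22) = (-10.5000,-33.0000)
o1: d²=202 > ρ²=28 → inactive
o2: d²=26 ≤ ρ²=28; F_rep = 15·(5,-1)/26² = (0.1109,-0.0222)
o3: d²=52 > ρ²=28 → inactive
o4: d²=137 > ρ²=28 → inactive
F = F_att + ΣF_rep = (-10.3891,-33.0222)
Δp = p'−p = (-1.0389,-3.3022); α = Δx/Fx = (-7023/6760) / (-7023/676) = 1/10
check: Δy/Fy = (-22323/6760) / (-22323/676) = 1/10 ✓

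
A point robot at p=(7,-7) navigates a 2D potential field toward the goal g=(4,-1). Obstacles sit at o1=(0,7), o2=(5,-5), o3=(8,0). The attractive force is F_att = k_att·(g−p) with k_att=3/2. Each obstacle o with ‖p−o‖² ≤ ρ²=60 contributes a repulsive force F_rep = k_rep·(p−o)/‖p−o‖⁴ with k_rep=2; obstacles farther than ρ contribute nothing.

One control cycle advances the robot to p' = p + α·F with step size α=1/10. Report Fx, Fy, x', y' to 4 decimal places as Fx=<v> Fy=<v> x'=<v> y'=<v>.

F_att = 3/2·(g−p) = 3/2·(-3,6) = (-4.5000,9.0000)
o1: d²=245 > ρ²=60 → inactive
o2: d²=8 ≤ ρ²=60; F_rep = 2·(2,-2)/8² = (0.0625,-0.0625)
o3: d²=50 ≤ ρ²=60; F_rep = 2·(-1,-7)/50² = (-0.0008,-0.0056)
F = F_att + ΣF_rep = (-4.4383,8.9319)
p' = p + 1/10·F = (6.5562,-6.1068)

Fx=-4.4383 Fy=8.9319 x'=6.5562 y'=-6.1068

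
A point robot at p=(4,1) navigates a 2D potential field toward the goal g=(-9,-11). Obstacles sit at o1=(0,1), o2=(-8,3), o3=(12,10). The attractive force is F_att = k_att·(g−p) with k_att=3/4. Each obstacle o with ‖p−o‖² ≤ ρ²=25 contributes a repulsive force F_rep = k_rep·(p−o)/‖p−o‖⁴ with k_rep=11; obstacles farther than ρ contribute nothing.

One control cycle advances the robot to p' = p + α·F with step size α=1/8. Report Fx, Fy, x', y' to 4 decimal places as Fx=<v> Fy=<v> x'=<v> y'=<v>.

F_att = 3/4·(g−p) = 3/4·(-13,-12) = (-9.7500,-9.0000)
o1: d²=16 ≤ ρ²=25; F_rep = 11·(4,0)/16² = (0.1719,0.0000)
o2: d²=148 > ρ²=25 → inactive
o3: d²=145 > ρ²=25 → inactive
F = F_att + ΣF_rep = (-9.5781,-9.0000)
p' = p + 1/8·F = (2.8027,-0.1250)

Fx=-9.5781 Fy=-9.0000 x'=2.8027 y'=-0.1250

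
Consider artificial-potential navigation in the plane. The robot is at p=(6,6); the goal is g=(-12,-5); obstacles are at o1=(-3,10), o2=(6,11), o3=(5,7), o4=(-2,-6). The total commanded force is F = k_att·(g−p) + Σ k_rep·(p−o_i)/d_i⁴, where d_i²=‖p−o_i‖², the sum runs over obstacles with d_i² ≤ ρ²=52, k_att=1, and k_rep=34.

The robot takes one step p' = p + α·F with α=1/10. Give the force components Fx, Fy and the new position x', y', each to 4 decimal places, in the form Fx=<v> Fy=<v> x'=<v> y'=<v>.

F_att = 1·(g−p) = 1·(-18,-11) = (-18.0000,-11.0000)
o1: d²=97 > ρ²=52 → inactive
o2: d²=25 ≤ ρ²=52; F_rep = 34·(0,-5)/25² = (0.0000,-0.2720)
o3: d²=2 ≤ ρ²=52; F_rep = 34·(1,-1)/2² = (8.5000,-8.5000)
o4: d²=208 > ρ²=52 → inactive
F = F_att + ΣF_rep = (-9.5000,-19.7720)
p' = p + 1/10·F = (5.0500,4.0228)

Fx=-9.5000 Fy=-19.7720 x'=5.0500 y'=4.0228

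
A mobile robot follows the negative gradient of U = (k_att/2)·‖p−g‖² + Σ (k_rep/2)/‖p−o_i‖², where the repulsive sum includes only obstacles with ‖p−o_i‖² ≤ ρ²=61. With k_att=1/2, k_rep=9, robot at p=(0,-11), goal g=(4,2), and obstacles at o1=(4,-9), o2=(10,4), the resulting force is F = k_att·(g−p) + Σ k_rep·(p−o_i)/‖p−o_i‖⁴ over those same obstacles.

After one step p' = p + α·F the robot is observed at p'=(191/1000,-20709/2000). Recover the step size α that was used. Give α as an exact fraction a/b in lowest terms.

α = 1/10

F_att = 1/2·(g−p) = 1/2·(4,13) = (2.0000,6.5000)
o1: d²=20 ≤ ρ²=61; F_rep = 9·(-4,-2)/20² = (-0.0900,-0.0450)
o2: d²=325 > ρ²=61 → inactive
F = F_att + ΣF_rep = (1.9100,6.4550)
Δp = p'−p = (0.1910,0.6455); α = Δx/Fx = (191/1000) / (191/100) = 1/10
check: Δy/Fy = (1291/2000) / (1291/200) = 1/10 ✓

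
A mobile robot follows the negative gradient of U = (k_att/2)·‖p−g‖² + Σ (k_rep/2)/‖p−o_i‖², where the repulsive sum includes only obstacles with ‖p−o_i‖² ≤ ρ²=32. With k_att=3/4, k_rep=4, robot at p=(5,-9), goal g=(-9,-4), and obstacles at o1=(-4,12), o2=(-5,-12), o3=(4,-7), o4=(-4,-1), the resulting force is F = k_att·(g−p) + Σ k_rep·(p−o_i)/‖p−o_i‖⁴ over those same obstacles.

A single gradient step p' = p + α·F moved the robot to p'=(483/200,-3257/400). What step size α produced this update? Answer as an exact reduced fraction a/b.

F_att = 3/4·(g−p) = 3/4·(-14,5) = (-10.5000,3.7500)
o1: d²=522 > ρ²=32 → inactive
o2: d²=109 > ρ²=32 → inactive
o3: d²=5 ≤ ρ²=32; F_rep = 4·(1,-2)/5² = (0.1600,-0.3200)
o4: d²=145 > ρ²=32 → inactive
F = F_att + ΣF_rep = (-10.3400,3.4300)
Δp = p'−p = (-2.5850,0.8575); α = Δx/Fx = (-517/200) / (-517/50) = 1/4
check: Δy/Fy = (343/400) / (343/100) = 1/4 ✓

α = 1/4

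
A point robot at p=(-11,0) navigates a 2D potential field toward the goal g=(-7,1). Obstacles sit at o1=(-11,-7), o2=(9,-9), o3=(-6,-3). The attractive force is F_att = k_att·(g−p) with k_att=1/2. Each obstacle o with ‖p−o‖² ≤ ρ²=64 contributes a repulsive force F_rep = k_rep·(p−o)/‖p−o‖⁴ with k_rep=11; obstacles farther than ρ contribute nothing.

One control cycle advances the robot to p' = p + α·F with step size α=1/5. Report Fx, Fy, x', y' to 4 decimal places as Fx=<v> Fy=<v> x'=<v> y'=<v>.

F_att = 1/2·(g−p) = 1/2·(4,1) = (2.0000,0.5000)
o1: d²=49 ≤ ρ²=64; F_rep = 11·(0,7)/49² = (0.0000,0.0321)
o2: d²=481 > ρ²=64 → inactive
o3: d²=34 ≤ ρ²=64; F_rep = 11·(-5,3)/34² = (-0.0476,0.0285)
F = F_att + ΣF_rep = (1.9524,0.5606)
p' = p + 1/5·F = (-10.6095,0.1121)

Fx=1.9524 Fy=0.5606 x'=-10.6095 y'=0.1121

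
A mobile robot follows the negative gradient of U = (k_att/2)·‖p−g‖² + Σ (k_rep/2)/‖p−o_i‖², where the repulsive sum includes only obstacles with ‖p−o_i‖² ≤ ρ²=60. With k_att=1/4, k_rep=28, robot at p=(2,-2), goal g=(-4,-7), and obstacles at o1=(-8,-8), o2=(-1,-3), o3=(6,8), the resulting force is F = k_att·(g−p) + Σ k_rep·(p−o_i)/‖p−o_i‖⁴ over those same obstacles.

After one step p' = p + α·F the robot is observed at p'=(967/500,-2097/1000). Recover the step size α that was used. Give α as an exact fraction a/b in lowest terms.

α = 1/10

F_att = 1/4·(g−p) = 1/4·(-6,-5) = (-1.5000,-1.2500)
o1: d²=136 > ρ²=60 → inactive
o2: d²=10 ≤ ρ²=60; F_rep = 28·(3,1)/10² = (0.8400,0.2800)
o3: d²=116 > ρ²=60 → inactive
F = F_att + ΣF_rep = (-0.6600,-0.9700)
Δp = p'−p = (-0.0660,-0.0970); α = Δx/Fx = (-33/500) / (-33/50) = 1/10
check: Δy/Fy = (-97/1000) / (-97/100) = 1/10 ✓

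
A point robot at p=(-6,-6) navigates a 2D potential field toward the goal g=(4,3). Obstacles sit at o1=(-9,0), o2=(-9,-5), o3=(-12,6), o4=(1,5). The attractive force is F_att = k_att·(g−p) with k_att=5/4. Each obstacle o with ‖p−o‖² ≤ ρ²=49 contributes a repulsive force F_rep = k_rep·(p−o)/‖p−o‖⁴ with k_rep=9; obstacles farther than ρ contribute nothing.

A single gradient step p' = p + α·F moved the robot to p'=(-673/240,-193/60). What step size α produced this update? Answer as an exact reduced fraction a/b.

F_att = 5/4·(g−p) = 5/4·(10,9) = (12.5000,11.2500)
o1: d²=45 ≤ ρ²=49; F_rep = 9·(3,-6)/45² = (0.0133,-0.0267)
o2: d²=10 ≤ ρ²=49; F_rep = 9·(3,-1)/10² = (0.2700,-0.0900)
o3: d²=180 > ρ²=49 → inactive
o4: d²=170 > ρ²=49 → inactive
F = F_att + ΣF_rep = (12.7833,11.1333)
Δp = p'−p = (3.1958,2.7833); α = Δx/Fx = (767/240) / (767/60) = 1/4
check: Δy/Fy = (167/60) / (167/15) = 1/4 ✓

α = 1/4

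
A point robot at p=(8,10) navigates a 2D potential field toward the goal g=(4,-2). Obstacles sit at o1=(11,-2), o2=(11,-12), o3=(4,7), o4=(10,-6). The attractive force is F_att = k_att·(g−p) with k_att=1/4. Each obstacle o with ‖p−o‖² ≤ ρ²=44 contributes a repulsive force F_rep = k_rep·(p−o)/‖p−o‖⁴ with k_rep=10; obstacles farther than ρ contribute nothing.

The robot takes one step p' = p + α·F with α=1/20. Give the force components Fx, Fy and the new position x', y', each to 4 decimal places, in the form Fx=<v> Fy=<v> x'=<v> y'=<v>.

Fx=-0.9360 Fy=-2.9520 x'=7.9532 y'=9.8524

F_att = 1/4·(g−p) = 1/4·(-4,-12) = (-1.0000,-3.0000)
o1: d²=153 > ρ²=44 → inactive
o2: d²=493 > ρ²=44 → inactive
o3: d²=25 ≤ ρ²=44; F_rep = 10·(4,3)/25² = (0.0640,0.0480)
o4: d²=260 > ρ²=44 → inactive
F = F_att + ΣF_rep = (-0.9360,-2.9520)
p' = p + 1/20·F = (7.9532,9.8524)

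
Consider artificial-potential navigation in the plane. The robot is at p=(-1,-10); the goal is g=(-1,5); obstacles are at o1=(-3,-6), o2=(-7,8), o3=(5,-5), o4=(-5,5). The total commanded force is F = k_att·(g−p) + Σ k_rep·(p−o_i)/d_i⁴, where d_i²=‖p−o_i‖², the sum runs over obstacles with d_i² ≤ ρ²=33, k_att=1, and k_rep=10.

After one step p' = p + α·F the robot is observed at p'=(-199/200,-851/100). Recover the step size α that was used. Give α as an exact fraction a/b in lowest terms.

F_att = 1·(g−p) = 1·(0,15) = (0.0000,15.0000)
o1: d²=20 ≤ ρ²=33; F_rep = 10·(2,-4)/20² = (0.0500,-0.1000)
o2: d²=360 > ρ²=33 → inactive
o3: d²=61 > ρ²=33 → inactive
o4: d²=241 > ρ²=33 → inactive
F = F_att + ΣF_rep = (0.0500,14.9000)
Δp = p'−p = (0.0050,1.4900); α = Δx/Fx = (1/200) / (1/20) = 1/10
check: Δy/Fy = (149/100) / (149/10) = 1/10 ✓

α = 1/10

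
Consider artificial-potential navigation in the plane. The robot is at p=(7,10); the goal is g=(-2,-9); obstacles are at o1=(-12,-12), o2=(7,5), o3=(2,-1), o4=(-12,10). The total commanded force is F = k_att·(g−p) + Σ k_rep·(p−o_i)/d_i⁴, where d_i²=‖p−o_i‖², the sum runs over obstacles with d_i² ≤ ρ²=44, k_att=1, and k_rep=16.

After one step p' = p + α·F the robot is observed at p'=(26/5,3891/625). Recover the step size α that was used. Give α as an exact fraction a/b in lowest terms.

α = 1/5

F_att = 1·(g−p) = 1·(-9,-19) = (-9.0000,-19.0000)
o1: d²=845 > ρ²=44 → inactive
o2: d²=25 ≤ ρ²=44; F_rep = 16·(0,5)/25² = (0.0000,0.1280)
o3: d²=146 > ρ²=44 → inactive
o4: d²=361 > ρ²=44 → inactive
F = F_att + ΣF_rep = (-9.0000,-18.8720)
Δp = p'−p = (-1.8000,-3.7744); α = Δx/Fx = (-9/5) / (-9) = 1/5
check: Δy/Fy = (-2359/625) / (-2359/125) = 1/5 ✓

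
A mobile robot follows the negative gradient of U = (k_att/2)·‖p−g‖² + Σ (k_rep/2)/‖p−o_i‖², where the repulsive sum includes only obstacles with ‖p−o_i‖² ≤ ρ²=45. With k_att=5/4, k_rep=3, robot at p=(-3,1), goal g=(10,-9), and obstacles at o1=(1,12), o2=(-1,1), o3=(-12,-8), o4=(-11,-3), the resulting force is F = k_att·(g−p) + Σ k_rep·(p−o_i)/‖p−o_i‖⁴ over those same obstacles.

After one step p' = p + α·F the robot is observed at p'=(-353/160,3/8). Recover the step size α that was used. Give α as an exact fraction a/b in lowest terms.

α = 1/20

F_att = 5/4·(g−p) = 5/4·(13,-10) = (16.2500,-12.5000)
o1: d²=137 > ρ²=45 → inactive
o2: d²=4 ≤ ρ²=45; F_rep = 3·(-2,0)/4² = (-0.3750,0.0000)
o3: d²=162 > ρ²=45 → inactive
o4: d²=80 > ρ²=45 → inactive
F = F_att + ΣF_rep = (15.8750,-12.5000)
Δp = p'−p = (0.7937,-0.6250); α = Δx/Fx = (127/160) / (127/8) = 1/20
check: Δy/Fy = (-5/8) / (-25/2) = 1/20 ✓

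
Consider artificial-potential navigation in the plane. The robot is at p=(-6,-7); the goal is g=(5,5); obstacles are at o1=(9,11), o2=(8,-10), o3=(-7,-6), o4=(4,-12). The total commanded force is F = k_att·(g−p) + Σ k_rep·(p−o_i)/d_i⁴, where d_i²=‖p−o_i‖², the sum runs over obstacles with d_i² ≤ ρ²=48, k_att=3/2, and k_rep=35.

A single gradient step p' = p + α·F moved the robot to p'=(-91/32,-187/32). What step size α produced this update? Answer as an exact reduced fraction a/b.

F_att = 3/2·(g−p) = 3/2·(11,12) = (16.5000,18.0000)
o1: d²=549 > ρ²=48 → inactive
o2: d²=205 > ρ²=48 → inactive
o3: d²=2 ≤ ρ²=48; F_rep = 35·(1,-1)/2² = (8.7500,-8.7500)
o4: d²=125 > ρ²=48 → inactive
F = F_att + ΣF_rep = (25.2500,9.2500)
Δp = p'−p = (3.1562,1.1562); α = Δx/Fx = (101/32) / (101/4) = 1/8
check: Δy/Fy = (37/32) / (37/4) = 1/8 ✓

α = 1/8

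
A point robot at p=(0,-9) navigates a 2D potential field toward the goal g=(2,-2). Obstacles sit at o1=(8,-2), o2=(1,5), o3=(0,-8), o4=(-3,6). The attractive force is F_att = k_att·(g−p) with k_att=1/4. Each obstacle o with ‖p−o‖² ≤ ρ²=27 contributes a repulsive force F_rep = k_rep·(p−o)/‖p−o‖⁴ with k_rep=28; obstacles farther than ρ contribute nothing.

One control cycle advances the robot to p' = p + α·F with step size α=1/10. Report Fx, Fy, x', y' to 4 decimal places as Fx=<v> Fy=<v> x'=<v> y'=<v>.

Fx=0.5000 Fy=-26.2500 x'=0.0500 y'=-11.6250

F_att = 1/4·(g−p) = 1/4·(2,7) = (0.5000,1.7500)
o1: d²=113 > ρ²=27 → inactive
o2: d²=197 > ρ²=27 → inactive
o3: d²=1 ≤ ρ²=27; F_rep = 28·(0,-1)/1² = (0.0000,-28.0000)
o4: d²=234 > ρ²=27 → inactive
F = F_att + ΣF_rep = (0.5000,-26.2500)
p' = p + 1/10·F = (0.0500,-11.6250)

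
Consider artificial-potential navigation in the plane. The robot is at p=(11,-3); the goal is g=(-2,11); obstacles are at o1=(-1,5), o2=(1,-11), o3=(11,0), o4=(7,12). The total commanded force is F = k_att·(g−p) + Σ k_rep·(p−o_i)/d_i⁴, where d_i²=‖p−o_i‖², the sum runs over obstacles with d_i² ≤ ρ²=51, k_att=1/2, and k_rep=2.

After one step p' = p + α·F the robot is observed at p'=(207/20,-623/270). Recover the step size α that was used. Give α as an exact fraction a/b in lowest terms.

F_att = 1/2·(g−p) = 1/2·(-13,14) = (-6.5000,7.0000)
o1: d²=208 > ρ²=51 → inactive
o2: d²=164 > ρ²=51 → inactive
o3: d²=9 ≤ ρ²=51; F_rep = 2·(0,-3)/9² = (0.0000,-0.0741)
o4: d²=241 > ρ²=51 → inactive
F = F_att + ΣF_rep = (-6.5000,6.9259)
Δp = p'−p = (-0.6500,0.6926); α = Δx/Fx = (-13/20) / (-13/2) = 1/10
check: Δy/Fy = (187/270) / (187/27) = 1/10 ✓

α = 1/10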